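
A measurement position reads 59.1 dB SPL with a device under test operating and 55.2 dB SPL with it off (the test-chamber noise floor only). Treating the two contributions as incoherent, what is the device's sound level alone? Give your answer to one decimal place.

56.8 dB SPL

Subtract intensities: L_src = 10·log₁₀(10^(L_total/10) − 10^(L_bg/10)).
L_src = 10·log₁₀(10^(59.1/10) − 10^(55.2/10)) = 10·log₁₀(481700) = 56.8 dB SPL.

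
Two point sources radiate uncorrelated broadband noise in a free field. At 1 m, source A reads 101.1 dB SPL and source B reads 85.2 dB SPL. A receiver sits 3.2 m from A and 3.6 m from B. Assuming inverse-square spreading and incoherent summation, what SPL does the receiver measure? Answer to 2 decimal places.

91.08 dB SPL

At the listener: L_A = 101.1 − 20·log₁₀(3.2) = 90.997 dB; L_B = 85.2 − 20·log₁₀(3.6) = 74.074 dB.
Combined: 10·log₁₀(10^(90.997/10)+10^(74.074/10)) = 91.08 dB SPL.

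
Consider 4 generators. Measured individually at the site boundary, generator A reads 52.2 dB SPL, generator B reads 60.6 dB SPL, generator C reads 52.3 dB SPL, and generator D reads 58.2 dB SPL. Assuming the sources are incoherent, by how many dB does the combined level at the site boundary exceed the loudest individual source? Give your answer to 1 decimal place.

Uncorrelated sources add in intensity (power), not in dB.
L_total = 10·log₁₀(10^(52.2/10) + 10^(60.6/10) + 10^(52.3/10) + 10^(58.2/10)) = 63.31 dB SPL.
Excess over the loudest (60.6 dB): 63.31 − 60.6 = 2.7 dB.

2.7 dB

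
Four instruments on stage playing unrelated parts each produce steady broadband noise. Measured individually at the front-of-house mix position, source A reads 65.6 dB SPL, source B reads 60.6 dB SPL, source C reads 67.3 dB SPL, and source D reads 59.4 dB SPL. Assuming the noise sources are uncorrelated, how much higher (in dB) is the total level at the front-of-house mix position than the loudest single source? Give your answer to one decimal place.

3.1 dB

Add the sources as powers (linear), then convert back to dB:
L_total = 10·log₁₀(10^(65.6/10) + 10^(60.6/10) + 10^(67.3/10) + 10^(59.4/10)) = 70.42 dB SPL.
Excess over the loudest (67.3 dB): 70.42 − 67.3 = 3.1 dB.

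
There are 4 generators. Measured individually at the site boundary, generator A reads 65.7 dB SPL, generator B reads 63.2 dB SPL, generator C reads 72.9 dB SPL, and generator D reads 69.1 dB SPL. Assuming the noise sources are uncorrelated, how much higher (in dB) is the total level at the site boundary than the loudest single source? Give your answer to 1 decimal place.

2.3 dB

Add the sources as powers (linear), then convert back to dB:
L_total = 10·log₁₀(10^(65.7/10) + 10^(63.2/10) + 10^(72.9/10) + 10^(69.1/10)) = 75.24 dB SPL.
Excess over the loudest (72.9 dB): 75.24 − 72.9 = 2.3 dB.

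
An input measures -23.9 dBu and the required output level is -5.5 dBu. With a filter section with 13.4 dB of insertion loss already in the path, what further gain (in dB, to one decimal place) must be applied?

The required make-up gain is the shortfall in the dB sum.
G = -5.5 − (-23.9) + 13.4 = 31.8 dB.

31.8 dB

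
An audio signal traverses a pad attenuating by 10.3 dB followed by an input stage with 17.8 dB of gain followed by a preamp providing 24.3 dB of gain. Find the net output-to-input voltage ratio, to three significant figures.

Net gain = (−10.3) + 17.8 + 24.3 = 31.8 dB.
Voltage ratio = 10^(31.8/20) = 38.9.

38.9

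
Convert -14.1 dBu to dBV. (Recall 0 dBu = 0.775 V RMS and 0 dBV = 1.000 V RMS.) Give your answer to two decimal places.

The offset between the scales is 20·log₁₀(0.775/1.000) = −2.214 dB.
So dBV = -14.1 − 2.214 = -16.31 dBV.

-16.31 dBV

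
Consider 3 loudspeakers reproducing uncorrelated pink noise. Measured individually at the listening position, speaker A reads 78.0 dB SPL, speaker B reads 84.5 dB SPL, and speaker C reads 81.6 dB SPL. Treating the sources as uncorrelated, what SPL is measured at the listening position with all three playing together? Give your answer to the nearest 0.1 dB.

86.9 dB SPL

Incoherent sources sum as intensities:
L_total = 10·log₁₀(10^(78.0/10) + 10^(84.5/10) + 10^(81.6/10)) = 10·log₁₀(489500000) = 86.9 dB SPL.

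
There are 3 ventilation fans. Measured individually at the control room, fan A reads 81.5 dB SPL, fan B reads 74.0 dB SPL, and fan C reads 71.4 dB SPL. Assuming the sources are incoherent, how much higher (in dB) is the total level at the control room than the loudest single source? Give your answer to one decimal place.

Add the sources as powers (linear), then convert back to dB:
L_total = 10·log₁₀(10^(81.5/10) + 10^(74.0/10) + 10^(71.4/10)) = 82.56 dB SPL.
Excess over the loudest (81.5 dB): 82.56 − 81.5 = 1.1 dB.

1.1 dB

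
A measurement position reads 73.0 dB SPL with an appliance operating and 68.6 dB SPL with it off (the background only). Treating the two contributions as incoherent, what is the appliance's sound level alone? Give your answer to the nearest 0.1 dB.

71.0 dB SPL

Background correction is a power subtraction:
L_src = 10·log₁₀(10^(73.0/10) − 10^(68.6/10)) = 10·log₁₀(12710000) = 71.0 dB SPL.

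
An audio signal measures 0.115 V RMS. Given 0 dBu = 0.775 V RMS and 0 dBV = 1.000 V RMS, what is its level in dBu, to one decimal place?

-16.6 dBu

dBu = 20·log₁₀(V / 0.775 V).
20·log₁₀(0.115/0.775) = -16.6 dBu.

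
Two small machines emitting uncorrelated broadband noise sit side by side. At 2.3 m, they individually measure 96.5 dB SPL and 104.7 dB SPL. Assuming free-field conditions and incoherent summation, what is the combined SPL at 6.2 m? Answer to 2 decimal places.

96.70 dB SPL

Combined at 2.3 m: 10·log₁₀(10^(96.5/10)+10^(104.7/10)) = 105.312 dB SPL.
Then apply −20·log₁₀(6.2/2.3) = -8.613 dB → 96.70 dB SPL.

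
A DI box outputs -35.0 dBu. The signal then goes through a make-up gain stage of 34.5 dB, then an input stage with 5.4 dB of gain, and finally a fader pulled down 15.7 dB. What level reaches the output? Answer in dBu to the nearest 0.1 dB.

In dB, series stages simply add:
-35.0 + 34.5 + 5.4 − 15.7 = -10.8 dBu.

-10.8 dBu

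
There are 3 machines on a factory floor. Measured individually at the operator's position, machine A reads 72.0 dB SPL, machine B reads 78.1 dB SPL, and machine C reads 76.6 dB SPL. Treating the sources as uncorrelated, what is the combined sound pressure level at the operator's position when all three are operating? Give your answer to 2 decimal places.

81.01 dB SPL

Incoherent sources sum as intensities:
L_total = 10·log₁₀(10^(72.0/10) + 10^(78.1/10) + 10^(76.6/10)) = 10·log₁₀(126100000) = 81.01 dB SPL.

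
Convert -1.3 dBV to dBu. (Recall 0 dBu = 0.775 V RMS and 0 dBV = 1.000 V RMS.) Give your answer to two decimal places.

+0.91 dBu

The offset between the scales is 20·log₁₀(0.775/1.000) = −2.214 dB.
So dBu = -1.3 + 2.214 = +0.91 dBu.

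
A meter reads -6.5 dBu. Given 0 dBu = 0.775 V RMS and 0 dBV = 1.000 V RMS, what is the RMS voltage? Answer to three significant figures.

V = 0.775 V × 10^(-6.5/20).
= 0.775 × 0.4732 = 0.367 V.

0.367 V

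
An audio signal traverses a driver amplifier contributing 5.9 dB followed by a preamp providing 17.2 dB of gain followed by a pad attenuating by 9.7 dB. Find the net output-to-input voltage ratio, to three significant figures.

4.68

Net gain = 5.9 + 17.2 + (−9.7) = 13.4 dB.
Voltage ratio = 10^(13.4/20) = 4.68.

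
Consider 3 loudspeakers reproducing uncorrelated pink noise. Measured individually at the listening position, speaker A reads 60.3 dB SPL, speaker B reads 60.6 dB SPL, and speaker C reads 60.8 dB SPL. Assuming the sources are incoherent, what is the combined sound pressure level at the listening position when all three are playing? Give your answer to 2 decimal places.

65.34 dB SPL

Incoherent sources sum as intensities:
L_total = 10·log₁₀(10^(60.3/10) + 10^(60.6/10) + 10^(60.8/10)) = 10·log₁₀(3422000) = 65.34 dB SPL.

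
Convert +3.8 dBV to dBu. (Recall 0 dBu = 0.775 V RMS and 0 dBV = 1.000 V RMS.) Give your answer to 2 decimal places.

The offset between the scales is 20·log₁₀(0.775/1.000) = −2.214 dB.
So dBu = +3.8 + 2.214 = +6.01 dBu.

+6.01 dBu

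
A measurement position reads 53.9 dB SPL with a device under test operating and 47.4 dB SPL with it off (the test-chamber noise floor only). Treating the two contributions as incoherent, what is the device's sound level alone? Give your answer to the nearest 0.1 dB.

Remove the background by subtracting linear intensities:
L_src = 10·log₁₀(10^(53.9/10) − 10^(47.4/10)) = 10·log₁₀(190500) = 52.8 dB SPL.

52.8 dB SPL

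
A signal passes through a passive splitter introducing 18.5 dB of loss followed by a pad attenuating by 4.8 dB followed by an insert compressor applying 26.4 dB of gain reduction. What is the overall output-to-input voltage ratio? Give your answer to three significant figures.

0.00327

Net gain = (−18.5) + (−4.8) + (−26.4) = -49.7 dB.
Voltage ratio = 10^(-49.7/20) = 0.00327.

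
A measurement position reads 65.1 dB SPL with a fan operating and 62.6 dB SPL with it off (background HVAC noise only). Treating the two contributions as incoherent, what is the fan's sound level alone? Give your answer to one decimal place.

Remove the background by subtracting linear intensities:
L_src = 10·log₁₀(10^(65.1/10) − 10^(62.6/10)) = 10·log₁₀(1416000) = 61.5 dB SPL.

61.5 dB SPL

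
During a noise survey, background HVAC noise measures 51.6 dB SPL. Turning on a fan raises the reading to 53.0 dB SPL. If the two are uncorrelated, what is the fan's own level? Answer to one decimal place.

Background correction is a power subtraction:
L_src = 10·log₁₀(10^(53.0/10) − 10^(51.6/10)) = 10·log₁₀(54980) = 47.4 dB SPL.

47.4 dB SPL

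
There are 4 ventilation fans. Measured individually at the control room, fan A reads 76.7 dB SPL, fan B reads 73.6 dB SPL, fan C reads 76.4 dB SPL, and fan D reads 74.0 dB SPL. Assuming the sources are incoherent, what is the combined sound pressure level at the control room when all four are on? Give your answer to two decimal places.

Add the sources as powers (linear), then convert back to dB:
L_total = 10·log₁₀(10^(76.7/10) + 10^(73.6/10) + 10^(76.4/10) + 10^(74.0/10)) = 10·log₁₀(138500000) = 81.41 dB SPL.

81.41 dB SPL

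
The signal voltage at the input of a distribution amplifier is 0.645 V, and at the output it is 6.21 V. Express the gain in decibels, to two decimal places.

19.67 dB

Voltage is an amplitude quantity, so gain = 20·log₁₀(V_out/V_in).
20·log₁₀(6.21/0.645) = 20·log₁₀(9.628) = 19.67 dB.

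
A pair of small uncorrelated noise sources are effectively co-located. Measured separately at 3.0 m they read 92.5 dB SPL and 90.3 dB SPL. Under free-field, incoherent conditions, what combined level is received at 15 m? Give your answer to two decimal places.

80.57 dB SPL

Combined at 3.0 m: 10·log₁₀(10^(92.5/10)+10^(90.3/10)) = 94.548 dB SPL.
Then apply −20·log₁₀(15/3.0) = -13.979 dB → 80.57 dB SPL.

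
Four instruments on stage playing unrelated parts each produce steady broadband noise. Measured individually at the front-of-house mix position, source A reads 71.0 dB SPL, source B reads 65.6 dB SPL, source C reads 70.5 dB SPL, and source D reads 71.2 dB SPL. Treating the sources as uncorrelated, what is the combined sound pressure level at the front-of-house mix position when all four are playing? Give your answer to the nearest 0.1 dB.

76.1 dB SPL

Uncorrelated sources add in intensity (power), not in dB.
L_total = 10·log₁₀(10^(71.0/10) + 10^(65.6/10) + 10^(70.5/10) + 10^(71.2/10)) = 10·log₁₀(40620000) = 76.1 dB SPL.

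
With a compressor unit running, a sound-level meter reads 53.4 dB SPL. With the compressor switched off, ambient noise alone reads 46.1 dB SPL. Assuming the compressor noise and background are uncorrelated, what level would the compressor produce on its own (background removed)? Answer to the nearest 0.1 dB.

52.5 dB SPL

Remove the background by subtracting linear intensities:
L_src = 10·log₁₀(10^(53.4/10) − 10^(46.1/10)) = 10·log₁₀(178000) = 52.5 dB SPL.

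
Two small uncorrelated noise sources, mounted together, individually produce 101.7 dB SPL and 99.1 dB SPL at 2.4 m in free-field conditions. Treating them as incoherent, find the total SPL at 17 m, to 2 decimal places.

86.60 dB SPL

Combined at 2.4 m: 10·log₁₀(10^(101.7/10)+10^(99.1/10)) = 103.602 dB SPL.
Then apply −20·log₁₀(17/2.4) = -17.005 dB → 86.60 dB SPL.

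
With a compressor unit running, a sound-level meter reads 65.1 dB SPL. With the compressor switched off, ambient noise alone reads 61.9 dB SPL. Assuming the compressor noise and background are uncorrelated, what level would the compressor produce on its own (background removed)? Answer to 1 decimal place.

Background correction is a power subtraction:
L_src = 10·log₁₀(10^(65.1/10) − 10^(61.9/10)) = 10·log₁₀(1687000) = 62.3 dB SPL.

62.3 dB SPL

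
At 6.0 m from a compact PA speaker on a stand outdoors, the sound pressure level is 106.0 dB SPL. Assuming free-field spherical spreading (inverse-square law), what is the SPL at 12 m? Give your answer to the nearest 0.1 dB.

Free-field point source: level drops by 20·log₁₀ of the distance ratio.
ΔL = −20·log₁₀(12/6.0) = -6.02 dB, so L₂ = 106.0 + (-6.02) = 100.0 dB SPL.

100.0 dB SPL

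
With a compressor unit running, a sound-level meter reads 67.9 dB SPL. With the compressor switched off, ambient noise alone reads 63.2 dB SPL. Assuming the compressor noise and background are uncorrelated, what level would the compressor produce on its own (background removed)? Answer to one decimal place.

Background correction is a power subtraction:
L_src = 10·log₁₀(10^(67.9/10) − 10^(63.2/10)) = 10·log₁₀(4077000) = 66.1 dB SPL.

66.1 dB SPL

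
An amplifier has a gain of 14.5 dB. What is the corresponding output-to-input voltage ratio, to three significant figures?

5.31

Voltage ratio = 10^(dB/20).
10^(14.5/20) = 10^(0.7250) = 5.31.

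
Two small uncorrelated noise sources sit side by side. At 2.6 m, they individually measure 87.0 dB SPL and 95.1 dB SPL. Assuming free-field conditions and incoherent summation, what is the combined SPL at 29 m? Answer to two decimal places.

Combined at 2.6 m: 10·log₁₀(10^(87.0/10)+10^(95.1/10)) = 95.725 dB SPL.
Then apply −20·log₁₀(29/2.6) = -20.948 dB → 74.78 dB SPL.

74.78 dB SPL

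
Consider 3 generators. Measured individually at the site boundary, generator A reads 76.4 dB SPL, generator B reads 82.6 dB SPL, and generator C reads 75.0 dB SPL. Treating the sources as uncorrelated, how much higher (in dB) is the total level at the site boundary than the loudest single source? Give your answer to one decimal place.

Uncorrelated sources add in intensity (power), not in dB.
L_total = 10·log₁₀(10^(76.4/10) + 10^(82.6/10) + 10^(75.0/10)) = 84.10 dB SPL.
Excess over the loudest (82.6 dB): 84.10 − 82.6 = 1.5 dB.

1.5 dB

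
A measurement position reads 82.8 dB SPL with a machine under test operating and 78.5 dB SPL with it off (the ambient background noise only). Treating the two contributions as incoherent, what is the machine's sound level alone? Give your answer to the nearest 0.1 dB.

80.8 dB SPL

Background correction is a power subtraction:
L_src = 10·log₁₀(10^(82.8/10) − 10^(78.5/10)) = 10·log₁₀(119800000) = 80.8 dB SPL.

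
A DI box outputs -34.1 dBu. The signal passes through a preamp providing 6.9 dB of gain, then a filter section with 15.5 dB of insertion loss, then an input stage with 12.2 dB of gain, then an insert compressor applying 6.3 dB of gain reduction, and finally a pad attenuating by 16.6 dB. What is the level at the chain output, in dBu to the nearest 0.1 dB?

-53.4 dBu

Gain stages sum in dB:
-34.1 + 6.9 − 15.5 + 12.2 − 6.3 − 16.6 = -53.4 dBu.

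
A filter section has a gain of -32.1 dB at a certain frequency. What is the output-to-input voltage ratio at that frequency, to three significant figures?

Voltage ratio = 10^(dB/20).
10^(-32.1/20) = 10^(-1.605) = 0.0248.

0.0248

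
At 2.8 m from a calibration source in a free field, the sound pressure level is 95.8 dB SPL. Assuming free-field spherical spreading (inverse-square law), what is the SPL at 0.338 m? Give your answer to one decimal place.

114.2 dB SPL

Free-field point source: level drops by 20·log₁₀ of the distance ratio.
ΔL = −20·log₁₀(0.338/2.8) = 18.36 dB, so L₂ = 95.8 + (18.36) = 114.2 dB SPL.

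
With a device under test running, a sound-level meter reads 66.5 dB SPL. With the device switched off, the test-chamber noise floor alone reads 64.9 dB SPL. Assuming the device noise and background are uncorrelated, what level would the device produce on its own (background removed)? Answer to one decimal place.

Subtract intensities: L_src = 10·log₁₀(10^(L_total/10) − 10^(L_bg/10)).
L_src = 10·log₁₀(10^(66.5/10) − 10^(64.9/10)) = 10·log₁₀(1377000) = 61.4 dB SPL.

61.4 dB SPL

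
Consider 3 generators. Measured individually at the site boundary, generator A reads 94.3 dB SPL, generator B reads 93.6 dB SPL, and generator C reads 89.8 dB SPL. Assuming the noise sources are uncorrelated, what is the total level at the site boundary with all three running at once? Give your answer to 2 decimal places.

97.74 dB SPL

Uncorrelated sources add in intensity (power), not in dB.
L_total = 10·log₁₀(10^(94.3/10) + 10^(93.6/10) + 10^(89.8/10)) = 10·log₁₀(5937000000) = 97.74 dB SPL.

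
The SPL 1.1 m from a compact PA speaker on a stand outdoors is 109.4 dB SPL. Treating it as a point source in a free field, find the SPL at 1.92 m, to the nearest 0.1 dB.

104.6 dB SPL

For a point source in a free field, ΔL = −20·log₁₀(d₂/d₁).
ΔL = −20·log₁₀(1.92/1.1) = -4.84 dB, so L₂ = 109.4 + (-4.84) = 104.6 dB SPL.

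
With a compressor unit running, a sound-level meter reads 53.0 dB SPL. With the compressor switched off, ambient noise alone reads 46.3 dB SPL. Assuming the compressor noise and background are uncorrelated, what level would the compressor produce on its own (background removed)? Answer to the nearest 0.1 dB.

52.0 dB SPL

Subtract intensities: L_src = 10·log₁₀(10^(L_total/10) − 10^(L_bg/10)).
L_src = 10·log₁₀(10^(53.0/10) − 10^(46.3/10)) = 10·log₁₀(156900) = 52.0 dB SPL.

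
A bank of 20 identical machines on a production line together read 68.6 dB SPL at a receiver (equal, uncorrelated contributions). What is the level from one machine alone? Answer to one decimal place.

55.6 dB SPL

20 equal incoherent sources add 10·log₁₀(20) = 13.01 dB over one source.
L_one = 68.6 − 13.01 = 55.6 dB SPL.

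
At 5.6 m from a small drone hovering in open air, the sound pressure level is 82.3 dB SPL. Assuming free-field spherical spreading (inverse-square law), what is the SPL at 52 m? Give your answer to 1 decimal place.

62.9 dB SPL

For a point source in a free field, ΔL = −20·log₁₀(d₂/d₁).
ΔL = −20·log₁₀(52/5.6) = -19.36 dB, so L₂ = 82.3 + (-19.36) = 62.9 dB SPL.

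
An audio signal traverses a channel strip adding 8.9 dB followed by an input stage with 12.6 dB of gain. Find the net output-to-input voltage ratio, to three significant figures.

11.9

Net gain = 8.9 + 12.6 = 21.5 dB.
Voltage ratio = 10^(21.5/20) = 11.9.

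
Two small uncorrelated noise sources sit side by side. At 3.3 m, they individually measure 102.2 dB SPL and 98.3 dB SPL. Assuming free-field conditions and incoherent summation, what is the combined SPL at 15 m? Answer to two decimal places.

Combined at 3.3 m: 10·log₁₀(10^(102.2/10)+10^(98.3/10)) = 103.684 dB SPL.
Then apply −20·log₁₀(15/3.3) = -13.152 dB → 90.53 dB SPL.

90.53 dB SPL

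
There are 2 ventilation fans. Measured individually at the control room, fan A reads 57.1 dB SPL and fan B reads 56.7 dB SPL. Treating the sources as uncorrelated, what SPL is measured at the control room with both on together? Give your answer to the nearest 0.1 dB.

Incoherent sources sum as intensities:
L_total = 10·log₁₀(10^(57.1/10) + 10^(56.7/10)) = 10·log₁₀(980600) = 59.9 dB SPL.

59.9 dB SPL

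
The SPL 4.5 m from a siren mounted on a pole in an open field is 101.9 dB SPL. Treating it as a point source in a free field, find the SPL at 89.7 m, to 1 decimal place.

75.9 dB SPL

Free-field point source: level drops by 20·log₁₀ of the distance ratio.
ΔL = −20·log₁₀(89.7/4.5) = -25.99 dB, so L₂ = 101.9 + (-25.99) = 75.9 dB SPL.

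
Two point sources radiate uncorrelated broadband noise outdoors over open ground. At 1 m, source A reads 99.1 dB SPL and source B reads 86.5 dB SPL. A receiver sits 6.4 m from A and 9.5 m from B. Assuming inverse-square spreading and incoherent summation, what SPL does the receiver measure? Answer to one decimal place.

At the listener: L_A = 99.1 − 20·log₁₀(6.4) = 82.98 dB; L_B = 86.5 − 20·log₁₀(9.5) = 66.95 dB.
Combined: 10·log₁₀(10^(82.98/10)+10^(66.95/10)) = 83.1 dB SPL.

83.1 dB SPL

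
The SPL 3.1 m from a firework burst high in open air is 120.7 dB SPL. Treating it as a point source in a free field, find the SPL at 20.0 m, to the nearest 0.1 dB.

104.5 dB SPL

Inverse-square spreading gives ΔL = −20·log₁₀(d₂/d₁).
ΔL = −20·log₁₀(20.0/3.1) = -16.19 dB, so L₂ = 120.7 + (-16.19) = 104.5 dB SPL.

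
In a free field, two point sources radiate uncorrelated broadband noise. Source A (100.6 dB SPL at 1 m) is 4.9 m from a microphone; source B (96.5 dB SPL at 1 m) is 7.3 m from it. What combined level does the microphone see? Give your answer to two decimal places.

87.50 dB SPL

At the listener: L_A = 100.6 − 20·log₁₀(4.9) = 86.796 dB; L_B = 96.5 − 20·log₁₀(7.3) = 79.234 dB.
Combined: 10·log₁₀(10^(86.796/10)+10^(79.234/10)) = 87.50 dB SPL.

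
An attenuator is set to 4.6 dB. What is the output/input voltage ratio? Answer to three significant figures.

Voltage ratio = 10^(dB/20).
10^(-4.6/20) = 10^(-0.2300) = 0.589.

0.589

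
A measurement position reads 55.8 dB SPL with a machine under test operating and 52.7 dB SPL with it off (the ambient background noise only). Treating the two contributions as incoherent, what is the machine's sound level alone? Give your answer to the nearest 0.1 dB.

Background correction is a power subtraction:
L_src = 10·log₁₀(10^(55.8/10) − 10^(52.7/10)) = 10·log₁₀(194000) = 52.9 dB SPL.

52.9 dB SPL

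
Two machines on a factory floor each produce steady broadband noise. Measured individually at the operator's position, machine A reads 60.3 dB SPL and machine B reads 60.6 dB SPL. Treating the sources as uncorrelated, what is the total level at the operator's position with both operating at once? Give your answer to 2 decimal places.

Incoherent sources sum as intensities:
L_total = 10·log₁₀(10^(60.3/10) + 10^(60.6/10)) = 10·log₁₀(2220000) = 63.46 dB SPL.

63.46 dB SPL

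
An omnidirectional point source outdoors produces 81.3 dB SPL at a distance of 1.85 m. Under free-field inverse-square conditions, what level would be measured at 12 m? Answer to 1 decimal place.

Inverse-square spreading gives ΔL = −20·log₁₀(d₂/d₁).
ΔL = −20·log₁₀(12/1.85) = -16.24 dB, so L₂ = 81.3 + (-16.24) = 65.1 dB SPL.

65.1 dB SPL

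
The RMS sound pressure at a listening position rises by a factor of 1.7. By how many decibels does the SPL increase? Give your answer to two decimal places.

4.61 dB

Sound pressure is an amplitude quantity: ΔL = 20·log₁₀(p₂/p₁).
20·log₁₀(1.7) = 4.61 dB.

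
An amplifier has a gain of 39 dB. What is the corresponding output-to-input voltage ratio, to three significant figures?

89.1

Voltage ratio = 10^(dB/20).
10^(39/20) = 10^(1.950) = 89.1.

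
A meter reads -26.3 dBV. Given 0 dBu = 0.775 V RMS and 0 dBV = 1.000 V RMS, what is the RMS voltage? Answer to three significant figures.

V = 1.000 V × 10^(-26.3/20).
= 1.000 × 0.04842 = 0.0484 V.

0.0484 V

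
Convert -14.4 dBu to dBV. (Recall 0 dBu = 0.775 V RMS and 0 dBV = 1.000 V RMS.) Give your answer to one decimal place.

The offset between the scales is 20·log₁₀(0.775/1.000) = −2.214 dB.
So dBV = -14.4 − 2.214 = -16.6 dBV.

-16.6 dBV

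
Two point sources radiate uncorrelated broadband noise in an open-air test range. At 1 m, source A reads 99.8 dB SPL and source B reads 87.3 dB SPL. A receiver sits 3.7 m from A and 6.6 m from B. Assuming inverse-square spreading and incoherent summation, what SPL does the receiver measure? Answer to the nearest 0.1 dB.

88.5 dB SPL

At the listener: L_A = 99.8 − 20·log₁₀(3.7) = 88.44 dB; L_B = 87.3 − 20·log₁₀(6.6) = 70.91 dB.
Combined: 10·log₁₀(10^(88.44/10)+10^(70.91/10)) = 88.5 dB SPL.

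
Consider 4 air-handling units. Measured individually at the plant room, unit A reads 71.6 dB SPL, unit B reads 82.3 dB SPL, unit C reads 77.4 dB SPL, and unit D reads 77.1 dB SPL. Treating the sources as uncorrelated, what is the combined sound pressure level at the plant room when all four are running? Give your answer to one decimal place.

84.6 dB SPL

Add the sources as powers (linear), then convert back to dB:
L_total = 10·log₁₀(10^(71.6/10) + 10^(82.3/10) + 10^(77.4/10) + 10^(77.1/10)) = 10·log₁₀(290500000) = 84.6 dB SPL.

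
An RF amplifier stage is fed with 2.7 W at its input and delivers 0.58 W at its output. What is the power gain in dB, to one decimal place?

For a power ratio, dB = 10·log₁₀(P₂/P₁).
10·log₁₀(0.58/2.7) = 10·log₁₀(0.2148) = -6.7 dB.

-6.7 dB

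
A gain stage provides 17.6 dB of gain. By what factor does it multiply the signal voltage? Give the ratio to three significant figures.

7.59

Voltage ratio = 10^(dB/20).
10^(17.6/20) = 10^(0.8800) = 7.59.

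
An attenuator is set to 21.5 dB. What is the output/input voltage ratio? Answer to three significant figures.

Voltage ratio = 10^(dB/20).
10^(-21.5/20) = 10^(-1.075) = 0.0841.

0.0841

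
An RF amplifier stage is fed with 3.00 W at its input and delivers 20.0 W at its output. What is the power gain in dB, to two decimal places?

8.24 dB

Power is a power quantity, so gain = 10·log₁₀(P_out/P_in).
10·log₁₀(20.0/3.00) = 10·log₁₀(6.667) = 8.24 dB.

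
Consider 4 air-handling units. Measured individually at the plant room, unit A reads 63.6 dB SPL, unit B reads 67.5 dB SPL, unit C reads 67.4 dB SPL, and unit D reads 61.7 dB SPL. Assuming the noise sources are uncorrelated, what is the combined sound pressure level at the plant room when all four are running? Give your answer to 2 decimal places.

Incoherent sources sum as intensities:
L_total = 10·log₁₀(10^(63.6/10) + 10^(67.5/10) + 10^(67.4/10) + 10^(61.7/10)) = 10·log₁₀(14890000) = 71.73 dB SPL.

71.73 dB SPL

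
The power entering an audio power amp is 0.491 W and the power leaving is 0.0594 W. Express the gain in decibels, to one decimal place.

For a power ratio, dB = 10·log₁₀(P₂/P₁).
10·log₁₀(0.0594/0.491) = 10·log₁₀(0.1210) = -9.2 dB.

-9.2 dB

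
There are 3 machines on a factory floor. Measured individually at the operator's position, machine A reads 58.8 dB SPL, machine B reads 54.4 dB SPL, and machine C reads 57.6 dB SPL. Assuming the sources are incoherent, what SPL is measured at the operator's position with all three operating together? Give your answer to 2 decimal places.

62.07 dB SPL

Incoherent sources sum as intensities:
L_total = 10·log₁₀(10^(58.8/10) + 10^(54.4/10) + 10^(57.6/10)) = 10·log₁₀(1609000) = 62.07 dB SPL.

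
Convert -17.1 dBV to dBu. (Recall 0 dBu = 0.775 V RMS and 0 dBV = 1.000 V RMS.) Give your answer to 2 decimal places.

-14.89 dBu

The offset between the scales is 20·log₁₀(0.775/1.000) = −2.214 dB.
So dBu = -17.1 + 2.214 = -14.89 dBu.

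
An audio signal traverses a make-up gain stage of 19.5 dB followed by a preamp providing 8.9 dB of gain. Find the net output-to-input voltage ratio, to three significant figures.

Net gain = 19.5 + 8.9 = 28.4 dB.
Voltage ratio = 10^(28.4/20) = 26.3.

26.3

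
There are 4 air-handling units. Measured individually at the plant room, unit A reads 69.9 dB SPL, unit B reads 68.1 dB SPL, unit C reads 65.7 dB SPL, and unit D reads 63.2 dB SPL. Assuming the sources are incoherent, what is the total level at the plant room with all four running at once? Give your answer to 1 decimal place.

73.4 dB SPL

Add the sources as powers (linear), then convert back to dB:
L_total = 10·log₁₀(10^(69.9/10) + 10^(68.1/10) + 10^(65.7/10) + 10^(63.2/10)) = 10·log₁₀(22030000) = 73.4 dB SPL.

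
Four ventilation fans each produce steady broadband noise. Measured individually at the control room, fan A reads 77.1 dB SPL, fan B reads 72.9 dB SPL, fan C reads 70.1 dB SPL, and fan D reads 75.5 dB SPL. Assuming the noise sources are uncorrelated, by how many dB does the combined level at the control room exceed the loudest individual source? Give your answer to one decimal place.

3.6 dB

Uncorrelated sources add in intensity (power), not in dB.
L_total = 10·log₁₀(10^(77.1/10) + 10^(72.9/10) + 10^(70.1/10) + 10^(75.5/10)) = 80.66 dB SPL.
Excess over the loudest (77.1 dB): 80.66 − 77.1 = 3.6 dB.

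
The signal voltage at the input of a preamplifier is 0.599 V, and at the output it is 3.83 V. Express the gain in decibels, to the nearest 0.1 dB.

16.1 dB

Voltage is an amplitude quantity, so gain = 20·log₁₀(V_out/V_in).
20·log₁₀(3.83/0.599) = 20·log₁₀(6.394) = 16.1 dB.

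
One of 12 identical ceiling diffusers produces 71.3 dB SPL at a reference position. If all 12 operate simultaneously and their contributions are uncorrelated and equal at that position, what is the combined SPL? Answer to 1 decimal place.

82.1 dB SPL

12 equal incoherent sources raise the level by 10·log₁₀(12) = 10.79 dB.
L_total = 71.3 + 10.79 = 82.1 dB SPL.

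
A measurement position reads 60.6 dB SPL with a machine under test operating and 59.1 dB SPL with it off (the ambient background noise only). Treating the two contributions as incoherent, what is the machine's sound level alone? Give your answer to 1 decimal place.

55.3 dB SPL

Subtract intensities: L_src = 10·log₁₀(10^(L_total/10) − 10^(L_bg/10)).
L_src = 10·log₁₀(10^(60.6/10) − 10^(59.1/10)) = 10·log₁₀(335300) = 55.3 dB SPL.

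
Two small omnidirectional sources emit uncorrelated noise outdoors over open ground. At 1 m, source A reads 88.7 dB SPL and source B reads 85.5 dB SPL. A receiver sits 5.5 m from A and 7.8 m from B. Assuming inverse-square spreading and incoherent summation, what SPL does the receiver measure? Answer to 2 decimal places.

74.82 dB SPL

At the listener: L_A = 88.7 − 20·log₁₀(5.5) = 73.893 dB; L_B = 85.5 − 20·log₁₀(7.8) = 67.658 dB.
Combined: 10·log₁₀(10^(73.893/10)+10^(67.658/10)) = 74.82 dB SPL.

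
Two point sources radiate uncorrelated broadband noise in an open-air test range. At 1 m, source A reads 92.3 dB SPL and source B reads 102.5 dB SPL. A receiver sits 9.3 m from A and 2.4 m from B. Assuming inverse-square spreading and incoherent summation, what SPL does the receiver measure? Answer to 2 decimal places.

At the listener: L_A = 92.3 − 20·log₁₀(9.3) = 72.930 dB; L_B = 102.5 − 20·log₁₀(2.4) = 94.896 dB.
Combined: 10·log₁₀(10^(72.930/10)+10^(94.896/10)) = 94.92 dB SPL.

94.92 dB SPL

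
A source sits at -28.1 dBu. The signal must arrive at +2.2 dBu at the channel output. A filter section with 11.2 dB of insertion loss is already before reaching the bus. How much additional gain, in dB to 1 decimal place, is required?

41.5 dB

The required make-up gain is the shortfall in the dB sum.
G = +2.2 − (-28.1) + 11.2 = 41.5 dB.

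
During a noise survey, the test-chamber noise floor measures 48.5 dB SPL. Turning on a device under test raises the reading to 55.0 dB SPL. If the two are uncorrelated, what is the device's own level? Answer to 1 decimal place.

Remove the background by subtracting linear intensities:
L_src = 10·log₁₀(10^(55.0/10) − 10^(48.5/10)) = 10·log₁₀(245400) = 53.9 dB SPL.

53.9 dB SPL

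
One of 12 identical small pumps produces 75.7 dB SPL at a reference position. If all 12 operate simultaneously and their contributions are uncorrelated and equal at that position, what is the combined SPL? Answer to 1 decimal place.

12 equal incoherent sources raise the level by 10·log₁₀(12) = 10.79 dB.
L_total = 75.7 + 10.79 = 86.5 dB SPL.

86.5 dB SPL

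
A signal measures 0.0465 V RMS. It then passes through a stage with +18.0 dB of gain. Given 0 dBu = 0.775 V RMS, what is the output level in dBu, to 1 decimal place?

Input level: 20·log₁₀(0.0465/0.775) = -24.44 dBu.
Output: -24.44 + 18.0 = -6.4 dBu.

-6.4 dBu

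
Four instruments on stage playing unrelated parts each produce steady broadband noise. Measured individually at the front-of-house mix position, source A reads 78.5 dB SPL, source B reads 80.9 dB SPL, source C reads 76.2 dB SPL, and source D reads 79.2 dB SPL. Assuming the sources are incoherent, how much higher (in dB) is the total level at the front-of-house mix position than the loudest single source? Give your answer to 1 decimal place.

Incoherent sources sum as intensities:
L_total = 10·log₁₀(10^(78.5/10) + 10^(80.9/10) + 10^(76.2/10) + 10^(79.2/10)) = 85.03 dB SPL.
Excess over the loudest (80.9 dB): 85.03 − 80.9 = 4.1 dB.

4.1 dB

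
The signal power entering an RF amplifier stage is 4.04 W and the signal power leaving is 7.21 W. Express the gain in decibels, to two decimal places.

2.52 dB

Power ratio → dB uses the 10·log₁₀ form:
10·log₁₀(7.21/4.04) = 10·log₁₀(1.785) = 2.52 dB.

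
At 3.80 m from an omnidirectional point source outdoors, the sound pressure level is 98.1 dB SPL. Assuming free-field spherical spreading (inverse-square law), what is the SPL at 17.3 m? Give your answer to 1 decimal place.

For a point source in a free field, ΔL = −20·log₁₀(d₂/d₁).
ΔL = −20·log₁₀(17.3/3.80) = -13.17 dB, so L₂ = 98.1 + (-13.17) = 84.9 dB SPL.

84.9 dB SPL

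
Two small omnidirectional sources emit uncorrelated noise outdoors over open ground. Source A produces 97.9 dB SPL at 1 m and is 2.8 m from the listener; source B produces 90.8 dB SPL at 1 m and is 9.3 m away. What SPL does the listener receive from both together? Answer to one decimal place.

89.0 dB SPL

At the listener: L_A = 97.9 − 20·log₁₀(2.8) = 88.96 dB; L_B = 90.8 − 20·log₁₀(9.3) = 71.43 dB.
Combined: 10·log₁₀(10^(88.96/10)+10^(71.43/10)) = 89.0 dB SPL.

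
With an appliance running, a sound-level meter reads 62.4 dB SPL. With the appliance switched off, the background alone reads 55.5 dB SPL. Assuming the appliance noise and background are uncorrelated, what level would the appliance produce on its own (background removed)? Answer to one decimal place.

61.4 dB SPL

Background correction is a power subtraction:
L_src = 10·log₁₀(10^(62.4/10) − 10^(55.5/10)) = 10·log₁₀(1383000) = 61.4 dB SPL.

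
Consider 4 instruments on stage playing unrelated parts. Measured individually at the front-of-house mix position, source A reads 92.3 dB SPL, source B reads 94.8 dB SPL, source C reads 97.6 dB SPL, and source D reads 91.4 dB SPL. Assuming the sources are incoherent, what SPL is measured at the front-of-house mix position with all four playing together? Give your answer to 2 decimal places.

Add the sources as powers (linear), then convert back to dB:
L_total = 10·log₁₀(10^(92.3/10) + 10^(94.8/10) + 10^(97.6/10) + 10^(91.4/10)) = 10·log₁₀(11853000000) = 100.74 dB SPL.

100.74 dB SPL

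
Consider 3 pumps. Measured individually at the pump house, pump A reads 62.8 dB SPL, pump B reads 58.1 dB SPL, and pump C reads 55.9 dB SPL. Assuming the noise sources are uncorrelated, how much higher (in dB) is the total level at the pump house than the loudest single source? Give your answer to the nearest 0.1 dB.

1.9 dB

Incoherent sources sum as intensities:
L_total = 10·log₁₀(10^(62.8/10) + 10^(58.1/10) + 10^(55.9/10)) = 64.68 dB SPL.
Excess over the loudest (62.8 dB): 64.68 − 62.8 = 1.9 dB.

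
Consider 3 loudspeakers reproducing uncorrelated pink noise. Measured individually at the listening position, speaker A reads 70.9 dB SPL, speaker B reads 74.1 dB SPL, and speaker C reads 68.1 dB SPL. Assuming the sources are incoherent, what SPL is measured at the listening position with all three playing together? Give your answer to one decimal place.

76.5 dB SPL

Uncorrelated sources add in intensity (power), not in dB.
L_total = 10·log₁₀(10^(70.9/10) + 10^(74.1/10) + 10^(68.1/10)) = 10·log₁₀(44460000) = 76.5 dB SPL.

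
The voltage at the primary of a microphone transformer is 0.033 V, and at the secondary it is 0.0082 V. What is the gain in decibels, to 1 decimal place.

-12.1 dB

Voltage ratio → dB uses the 20·log₁₀ form:
20·log₁₀(0.0082/0.033) = 20·log₁₀(0.2485) = -12.1 dB.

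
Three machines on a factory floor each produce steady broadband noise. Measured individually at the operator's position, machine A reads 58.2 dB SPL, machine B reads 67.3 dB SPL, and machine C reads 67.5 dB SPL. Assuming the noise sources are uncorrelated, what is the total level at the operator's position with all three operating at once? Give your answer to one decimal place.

70.7 dB SPL

Uncorrelated sources add in intensity (power), not in dB.
L_total = 10·log₁₀(10^(58.2/10) + 10^(67.3/10) + 10^(67.5/10)) = 10·log₁₀(11650000) = 70.7 dB SPL.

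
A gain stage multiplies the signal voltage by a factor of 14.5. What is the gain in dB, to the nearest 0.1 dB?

23.2 dB

For a voltage ratio, dB = 20·log₁₀(V₂/V₁).
20·log₁₀(14.5) = 23.2 dB.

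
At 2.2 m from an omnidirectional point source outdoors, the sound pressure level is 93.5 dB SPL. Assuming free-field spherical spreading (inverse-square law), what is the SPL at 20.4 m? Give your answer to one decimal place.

74.2 dB SPL

For a point source in a free field, ΔL = −20·log₁₀(d₂/d₁).
ΔL = −20·log₁₀(20.4/2.2) = -19.34 dB, so L₂ = 93.5 + (-19.34) = 74.2 dB SPL.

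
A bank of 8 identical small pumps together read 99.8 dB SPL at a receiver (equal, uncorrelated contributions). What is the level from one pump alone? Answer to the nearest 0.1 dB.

8 equal incoherent sources add 10·log₁₀(8) = 9.03 dB over one source.
L_one = 99.8 − 9.03 = 90.8 dB SPL.

90.8 dB SPL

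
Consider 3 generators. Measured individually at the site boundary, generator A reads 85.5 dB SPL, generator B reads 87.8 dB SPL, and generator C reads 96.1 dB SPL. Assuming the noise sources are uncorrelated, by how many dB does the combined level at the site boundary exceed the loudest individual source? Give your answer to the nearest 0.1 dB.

Incoherent sources sum as intensities:
L_total = 10·log₁₀(10^(85.5/10) + 10^(87.8/10) + 10^(96.1/10)) = 97.02 dB SPL.
Excess over the loudest (96.1 dB): 97.02 − 96.1 = 0.9 dB.

0.9 dB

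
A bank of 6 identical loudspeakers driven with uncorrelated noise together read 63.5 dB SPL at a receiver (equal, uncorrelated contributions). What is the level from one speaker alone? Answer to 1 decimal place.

55.7 dB SPL

6 equal incoherent sources add 10·log₁₀(6) = 7.78 dB over one source.
L_one = 63.5 − 7.78 = 55.7 dB SPL.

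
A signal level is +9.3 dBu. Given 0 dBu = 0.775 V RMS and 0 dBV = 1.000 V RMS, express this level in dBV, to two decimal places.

+7.09 dBV

The offset between the scales is 20·log₁₀(0.775/1.000) = −2.214 dB.
So dBV = +9.3 − 2.214 = +7.09 dBV.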